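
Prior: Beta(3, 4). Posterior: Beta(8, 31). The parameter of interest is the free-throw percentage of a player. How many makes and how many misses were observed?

5 makes and 27 misses

A Beta(a, b) prior with s successes and f failures in binomial data gives a Beta(a+s, b+f) posterior.
So s = 8 − 3 = 5 and f = 31 − 4 = 27.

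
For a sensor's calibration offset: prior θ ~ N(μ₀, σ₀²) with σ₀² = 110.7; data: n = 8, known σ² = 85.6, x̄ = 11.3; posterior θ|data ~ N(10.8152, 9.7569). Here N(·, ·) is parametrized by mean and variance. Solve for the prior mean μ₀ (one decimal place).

The posterior mean is a precision-weighted average: μ_n = (τ₀μ₀ + τ_data·x̄)/(τ₀+τ_data), with τ₀=1/σ₀² and τ_data=n/σ².
Here τ₀ = 1/110.7 = 0.009033 and τ_data = 8/85.6 = 0.093458, so τ_n = 0.102491.
Rearranging for μ₀: μ₀ = (μ_n·τ_n − τ_data·x̄)/τ₀ = (10.8152·0.102491 − 0.093458·11.3) / 0.009033 = 0.052385/0.009033 ≈ 5.8.

μ₀ = 5.8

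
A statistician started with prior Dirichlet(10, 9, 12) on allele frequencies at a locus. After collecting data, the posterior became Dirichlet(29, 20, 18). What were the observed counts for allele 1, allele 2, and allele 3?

counts (19, 11, 6)

For a Dirichlet(α) prior with multinomial counts c, the posterior is Dirichlet(α + c) componentwise.
Counts are posterior − prior componentwise: 29−10=19, 20−9=11, 18−12=6.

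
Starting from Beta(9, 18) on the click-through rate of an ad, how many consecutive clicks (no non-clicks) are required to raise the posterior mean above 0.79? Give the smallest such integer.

After k clicks and 0 non-clicks the posterior is Beta(9+k, 18), with mean (9+k)/(9+18+k).
Set (9+k)/(27+k) > 0.79 and solve: k > (0.79·27 − 9)/(1 − 0.79) = 58.714.
The smallest integer exceeding 58.714 is 59.

k = 59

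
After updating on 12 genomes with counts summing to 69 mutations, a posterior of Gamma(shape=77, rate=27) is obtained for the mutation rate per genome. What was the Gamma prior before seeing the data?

Gamma(shape=8, rate=15)

A Gamma(α, β) prior (rate parametrization) on a Poisson rate with n observations summing to S gives posterior Gamma(α+S, β+n).
So α = 77 − 69 = 8 and β = 27 − 12 = 15.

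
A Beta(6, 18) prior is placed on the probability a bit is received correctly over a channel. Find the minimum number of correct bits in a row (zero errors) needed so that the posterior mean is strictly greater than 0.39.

After k correct bits and 0 errors the posterior is Beta(6+k, 18), with mean (6+k)/(6+18+k).
Set (6+k)/(24+k) > 0.39 and solve: k > (0.39·24 − 6)/(1 − 0.39) = 5.508.
The smallest integer exceeding 5.508 is 6.

k = 6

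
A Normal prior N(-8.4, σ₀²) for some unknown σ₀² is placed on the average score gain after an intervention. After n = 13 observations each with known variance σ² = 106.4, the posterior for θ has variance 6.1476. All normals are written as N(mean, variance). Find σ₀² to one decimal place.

σ₀² = 24.7

For the Normal–Normal model with known σ², precisions add: τ_n = τ₀ + n/σ².
So 1/σ₀² = 1/6.1476 − 13/106.4 = 0.162665 − 0.122180 = 0.040485.
Hence σ₀² = 1/0.040485 ≈ 24.7.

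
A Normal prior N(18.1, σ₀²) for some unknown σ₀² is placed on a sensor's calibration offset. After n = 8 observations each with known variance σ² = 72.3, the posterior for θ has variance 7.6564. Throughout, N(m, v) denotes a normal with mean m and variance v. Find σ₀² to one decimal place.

For the Normal–Normal model with known σ², precisions add: τ_n = τ₀ + n/σ².
So 1/σ₀² = 1/7.6564 − 8/72.3 = 0.130610 − 0.110650 = 0.019960.
Hence σ₀² = 1/0.019960 ≈ 50.1.

σ₀² = 50.1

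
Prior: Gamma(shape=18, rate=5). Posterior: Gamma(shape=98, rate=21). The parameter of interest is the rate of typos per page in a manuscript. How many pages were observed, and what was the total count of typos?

n = 16 pages with total 80 typos

Gamma–Poisson conjugacy: posterior shape = α + Σxᵢ, posterior rate = β + n.
Matching: Σxᵢ = 98 − 18 = 80 and n = 21 − 5 = 16.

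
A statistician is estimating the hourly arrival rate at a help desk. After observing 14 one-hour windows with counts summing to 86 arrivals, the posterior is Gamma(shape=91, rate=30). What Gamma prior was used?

Gamma(shape=5, rate=16)

Gamma–Poisson conjugacy: posterior shape = α + Σxᵢ, posterior rate = β + n.
So α = 91 − 86 = 5 and β = 30 − 14 = 16.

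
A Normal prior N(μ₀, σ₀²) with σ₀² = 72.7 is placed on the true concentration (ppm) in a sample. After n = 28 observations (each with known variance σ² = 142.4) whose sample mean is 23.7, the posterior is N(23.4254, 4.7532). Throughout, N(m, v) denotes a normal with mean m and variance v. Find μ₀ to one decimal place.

With known observation variance, the Normal–Normal posterior has precision τ_n = τ₀ + n/σ² and mean μ_n = (τ₀μ₀ + (n/σ²)x̄)/τ_n.
Here τ₀ = 1/72.7 = 0.013755 and τ_data = 28/142.4 = 0.196629, so τ_n = 0.210384.
Rearranging for μ₀: μ₀ = (μ_n·τ_n − τ_data·x̄)/τ₀ = (23.4254·0.210384 − 0.196629·23.7) / 0.013755 = 0.268222/0.013755 ≈ 19.5.

μ₀ = 19.5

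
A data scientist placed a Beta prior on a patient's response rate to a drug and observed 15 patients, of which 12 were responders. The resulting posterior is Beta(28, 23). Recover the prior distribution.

A Beta(α, β) prior with s successes and f failures in binomial data gives a Beta(α+s, β+f) posterior.
Subtract the data counts: 28−12=16, 23−3=20.

Beta(16, 20)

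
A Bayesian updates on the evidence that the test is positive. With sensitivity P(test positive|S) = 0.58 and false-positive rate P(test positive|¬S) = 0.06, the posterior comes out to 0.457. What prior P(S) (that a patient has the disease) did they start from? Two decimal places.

Bayes' rule in odds form gives O(S|E) = O(S)·[P(E|S)/P(E|¬S)], hence O(S) = O(S|E)/LR.
Posterior odds = 0.457/(1−0.457) = 0.8416. LR = 0.58/0.06 = 9.6667.
Prior odds = 0.8416/9.6667 = 0.0871, so P(S) = 0.0871/(1+0.0871) ≈ 0.08.

P(S) = 0.08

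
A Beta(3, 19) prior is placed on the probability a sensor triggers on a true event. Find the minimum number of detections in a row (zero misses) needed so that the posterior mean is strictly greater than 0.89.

After k detections and 0 misses the posterior is Beta(3+k, 19), with mean (3+k)/(3+19+k).
Set (3+k)/(22+k) > 0.89 and solve: k > (0.89·22 − 3)/(1 − 0.89) = 150.727.
The smallest integer exceeding 150.727 is 151.

k = 151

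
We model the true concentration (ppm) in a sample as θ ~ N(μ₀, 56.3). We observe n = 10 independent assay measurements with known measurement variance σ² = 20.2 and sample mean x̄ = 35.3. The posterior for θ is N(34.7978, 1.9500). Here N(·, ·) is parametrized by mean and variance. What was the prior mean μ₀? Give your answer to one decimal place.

μ₀ = 20.8

The posterior mean is a precision-weighted average: μ_n = (τ₀μ₀ + τ_data·x̄)/(τ₀+τ_data), with τ₀=1/σ₀² and τ_data=n/σ².
Here τ₀ = 1/56.3 = 0.017762 and τ_data = 10/20.2 = 0.495050, so τ_n = 0.512812.
Rearranging for μ₀: μ₀ = (μ_n·τ_n − τ_data·x̄)/τ₀ = (34.7978·0.512812 − 0.495050·35.3) / 0.017762 = 0.369464/0.017762 ≈ 20.8.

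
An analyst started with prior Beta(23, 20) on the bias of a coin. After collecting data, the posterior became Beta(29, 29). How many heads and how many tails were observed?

A Beta(α, β) prior with s successes and f failures in binomial data gives a Beta(α+s, β+f) posterior.
So s = 29 − 23 = 6 and f = 29 − 20 = 9.

6 heads and 9 tails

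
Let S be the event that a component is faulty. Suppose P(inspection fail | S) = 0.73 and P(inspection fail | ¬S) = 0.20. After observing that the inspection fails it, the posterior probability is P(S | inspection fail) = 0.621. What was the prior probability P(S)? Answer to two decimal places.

Bayes' rule in odds form gives O(S|E) = O(S)·[P(E|S)/P(E|¬S)], hence O(S) = O(S|E)/LR.
Posterior odds = 0.621/(1−0.621) = 1.6385. LR = 0.73/0.20 = 3.6500.
Prior odds = 1.6385/3.6500 = 0.4489, so P(S) = 0.4489/(1+0.4489) ≈ 0.31.

P(S) = 0.31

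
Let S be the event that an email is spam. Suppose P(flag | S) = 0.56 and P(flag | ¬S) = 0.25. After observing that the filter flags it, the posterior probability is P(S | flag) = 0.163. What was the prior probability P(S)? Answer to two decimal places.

P(S) = 0.08

In odds form, posterior odds = prior odds × likelihood ratio, so prior odds = posterior odds ÷ LR.
Posterior odds = 0.163/(1−0.163) = 0.1947. LR = 0.56/0.25 = 2.2400.
Prior odds = 0.1947/2.2400 = 0.0869, so P(S) = 0.0869/(1+0.0869) ≈ 0.08.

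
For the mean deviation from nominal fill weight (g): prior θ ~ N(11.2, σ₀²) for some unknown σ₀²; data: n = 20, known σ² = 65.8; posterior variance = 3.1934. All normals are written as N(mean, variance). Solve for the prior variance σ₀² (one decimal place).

For the Normal–Normal model with known σ², precisions add: τ_n = τ₀ + n/σ².
So 1/σ₀² = 1/3.1934 − 20/65.8 = 0.313146 − 0.303951 = 0.009195.
Hence σ₀² = 1/0.009195 ≈ 108.8.

σ₀² = 108.8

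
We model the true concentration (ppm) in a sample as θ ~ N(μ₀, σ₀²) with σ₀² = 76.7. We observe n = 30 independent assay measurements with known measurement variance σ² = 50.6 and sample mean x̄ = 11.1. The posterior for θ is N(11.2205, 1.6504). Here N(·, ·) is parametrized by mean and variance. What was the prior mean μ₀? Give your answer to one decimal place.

μ₀ = 16.7

The posterior mean is a precision-weighted average: μ_n = (τ₀μ₀ + τ_data·x̄)/(τ₀+τ_data), with τ₀=1/σ₀² and τ_data=n/σ².
Here τ₀ = 1/76.7 = 0.013038 and τ_data = 30/50.6 = 0.592885, so τ_n = 0.605923.
Rearranging for μ₀: μ₀ = (μ_n·τ_n − τ_data·x̄)/τ₀ = (11.2205·0.605923 − 0.592885·11.1) / 0.013038 = 0.217736/0.013038 ≈ 16.7.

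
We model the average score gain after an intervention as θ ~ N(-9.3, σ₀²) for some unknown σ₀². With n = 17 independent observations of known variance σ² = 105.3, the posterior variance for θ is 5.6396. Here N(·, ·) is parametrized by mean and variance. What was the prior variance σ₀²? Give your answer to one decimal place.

For the Normal–Normal model with known σ², precisions add: τ_n = τ₀ + n/σ².
So 1/σ₀² = 1/5.6396 − 17/105.3 = 0.177318 − 0.161443 = 0.015875.
Hence σ₀² = 1/0.015875 ≈ 63.0.

σ₀² = 63.0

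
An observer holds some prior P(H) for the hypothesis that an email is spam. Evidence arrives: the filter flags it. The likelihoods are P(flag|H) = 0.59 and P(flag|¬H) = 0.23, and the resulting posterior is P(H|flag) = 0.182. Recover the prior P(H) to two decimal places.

P(H) = 0.08

In odds form, posterior odds = prior odds × likelihood ratio, so prior odds = posterior odds ÷ LR.
Posterior odds = 0.182/(1−0.182) = 0.2225. LR = 0.59/0.23 = 2.5652.
Prior odds = 0.2225/2.5652 = 0.0867, so P(H) = 0.0867/(1+0.0867) ≈ 0.08.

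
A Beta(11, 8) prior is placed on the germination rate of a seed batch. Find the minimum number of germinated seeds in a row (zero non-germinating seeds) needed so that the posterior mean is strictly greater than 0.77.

After k germinated seeds and 0 non-germinating seeds the posterior is Beta(11+k, 8), with mean (11+k)/(11+8+k).
Set (11+k)/(19+k) > 0.77 and solve: k > (0.77·19 − 11)/(1 − 0.77) = 15.783.
The smallest integer exceeding 15.783 is 16.

k = 16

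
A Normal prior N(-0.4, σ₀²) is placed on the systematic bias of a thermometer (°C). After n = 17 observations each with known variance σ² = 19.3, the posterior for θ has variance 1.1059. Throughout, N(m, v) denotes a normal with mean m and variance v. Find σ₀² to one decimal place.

σ₀² = 42.7

For the Normal–Normal model with known σ², precisions add: τ_n = τ₀ + n/σ².
So 1/σ₀² = 1/1.1059 − 17/19.3 = 0.904241 − 0.880829 = 0.023412.
Hence σ₀² = 1/0.023412 ≈ 42.7.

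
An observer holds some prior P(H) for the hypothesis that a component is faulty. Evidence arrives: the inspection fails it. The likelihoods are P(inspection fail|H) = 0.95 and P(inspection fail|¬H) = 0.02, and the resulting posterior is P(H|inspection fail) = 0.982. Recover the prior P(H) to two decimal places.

In odds form, posterior odds = prior odds × likelihood ratio, so prior odds = posterior odds ÷ LR.
Posterior odds = 0.982/(1−0.982) = 54.5556. LR = 0.95/0.02 = 47.5000.
Prior odds = 54.5556/47.5000 = 1.1485, so P(H) = 1.1485/(1+1.1485) ≈ 0.53.

P(H) = 0.53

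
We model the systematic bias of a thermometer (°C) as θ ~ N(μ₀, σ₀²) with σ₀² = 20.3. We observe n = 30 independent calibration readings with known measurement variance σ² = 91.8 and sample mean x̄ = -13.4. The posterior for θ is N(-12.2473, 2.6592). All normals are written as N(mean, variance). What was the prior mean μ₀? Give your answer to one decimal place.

μ₀ = -4.6

The posterior mean is a precision-weighted average: μ_n = (τ₀μ₀ + τ_data·x̄)/(τ₀+τ_data), with τ₀=1/σ₀² and τ_data=n/σ².
Here τ₀ = 1/20.3 = 0.049261 and τ_data = 30/91.8 = 0.326797, so τ_n = 0.376058.
Rearranging for μ₀: μ₀ = (μ_n·τ_n − τ_data·x̄)/τ₀ = (-12.2473·0.376058 − 0.326797·-13.4) / 0.049261 = -0.226615/0.049261 ≈ -4.6.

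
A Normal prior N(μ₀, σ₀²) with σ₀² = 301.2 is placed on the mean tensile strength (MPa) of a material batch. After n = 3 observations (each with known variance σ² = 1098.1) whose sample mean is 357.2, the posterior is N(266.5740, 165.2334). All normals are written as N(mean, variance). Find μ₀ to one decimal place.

With known observation variance, the Normal–Normal posterior has precision τ_n = τ₀ + n/σ² and mean μ_n = (τ₀μ₀ + (n/σ²)x̄)/τ_n.
Here τ₀ = 1/301.2 = 0.003320 and τ_data = 3/1098.1 = 0.002732, so τ_n = 0.006052.
Rearranging for μ₀: μ₀ = (μ_n·τ_n − τ_data·x̄)/τ₀ = (266.5740·0.006052 − 0.002732·357.2) / 0.003320 = 0.637435/0.003320 ≈ 192.0.

μ₀ = 192.0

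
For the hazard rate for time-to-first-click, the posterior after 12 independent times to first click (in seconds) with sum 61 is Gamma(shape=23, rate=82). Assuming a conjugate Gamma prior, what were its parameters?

Gamma(shape=11, rate=21)

Gamma–exponential conjugacy: posterior shape = α + n, posterior rate = β + Σtᵢ.
So α = 23 − 12 = 11 and β = 82 − 61 = 21.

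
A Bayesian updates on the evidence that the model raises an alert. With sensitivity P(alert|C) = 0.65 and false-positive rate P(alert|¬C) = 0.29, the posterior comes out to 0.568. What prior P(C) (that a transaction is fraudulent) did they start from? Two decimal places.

P(C) = 0.37

In odds form, posterior odds = prior odds × likelihood ratio, so prior odds = posterior odds ÷ LR.
Posterior odds = 0.568/(1−0.568) = 1.3148. LR = 0.65/0.29 = 2.2414.
Prior odds = 1.3148/2.2414 = 0.5866, so P(C) = 0.5866/(1+0.5866) ≈ 0.37.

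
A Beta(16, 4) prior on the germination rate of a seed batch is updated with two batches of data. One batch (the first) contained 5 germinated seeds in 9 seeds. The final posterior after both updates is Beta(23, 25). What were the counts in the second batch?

Because Beta–binomial updating is additive in the counts, the combined data contributed (α_post−α_prior, β_post−β_prior) successes and failures.
Total across both batches: 23−16=7 germinated seeds, 25−4=21 non-germinating seeds.
Subtract the first batch: 7−5=2 germinated seeds and 21−4=17 non-germinating seeds.

2 germinated seeds and 17 non-germinating seeds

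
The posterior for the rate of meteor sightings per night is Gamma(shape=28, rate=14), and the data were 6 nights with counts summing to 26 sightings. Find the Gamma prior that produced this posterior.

Gamma–Poisson conjugacy: posterior shape = α + Σxᵢ, posterior rate = β + n.
So α = 28 − 26 = 2 and β = 14 − 6 = 8.

Gamma(shape=2, rate=8)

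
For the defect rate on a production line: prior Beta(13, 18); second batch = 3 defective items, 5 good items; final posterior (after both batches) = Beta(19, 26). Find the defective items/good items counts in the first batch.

Because Beta–binomial updating is additive in the counts, the combined data contributed (α_post−α_prior, β_post−β_prior) successes and failures.
Total across both batches: 19−13=6 defective items, 26−18=8 good items.
Subtract the second batch: 6−3=3 defective items and 8−5=3 good items.

3 defective items and 3 good items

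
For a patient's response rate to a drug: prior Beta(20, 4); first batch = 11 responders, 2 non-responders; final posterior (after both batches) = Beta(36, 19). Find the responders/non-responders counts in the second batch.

Sequential conjugate updates are equivalent to a single update on the pooled data, so total successes = posterior α − prior α and total failures = posterior β − prior β.
Total across both batches: 36−20=16 responders, 19−4=15 non-responders.
Subtract the first batch: 16−11=5 responders and 15−2=13 non-responders.

5 responders and 13 non-responders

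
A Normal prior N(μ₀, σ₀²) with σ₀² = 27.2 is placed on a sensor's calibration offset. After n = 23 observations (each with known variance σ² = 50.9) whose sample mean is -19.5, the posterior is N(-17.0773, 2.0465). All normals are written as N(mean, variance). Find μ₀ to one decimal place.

μ₀ = 12.7

With known observation variance, the Normal–Normal posterior has precision τ_n = τ₀ + n/σ² and mean μ_n = (τ₀μ₀ + (n/σ²)x̄)/τ_n.
Here τ₀ = 1/27.2 = 0.036765 and τ_data = 23/50.9 = 0.451866, so τ_n = 0.488631.
Rearranging for μ₀: μ₀ = (μ_n·τ_n − τ_data·x̄)/τ₀ = (-17.0773·0.488631 − 0.451866·-19.5) / 0.036765 = 0.466889/0.036765 ≈ 12.7.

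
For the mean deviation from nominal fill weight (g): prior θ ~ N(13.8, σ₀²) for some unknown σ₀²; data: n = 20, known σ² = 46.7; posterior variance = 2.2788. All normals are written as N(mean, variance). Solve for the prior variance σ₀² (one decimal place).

σ₀² = 94.7

For the Normal–Normal model with known σ², precisions add: τ_n = τ₀ + n/σ².
So 1/σ₀² = 1/2.2788 − 20/46.7 = 0.438827 − 0.428266 = 0.010561.
Hence σ₀² = 1/0.010561 ≈ 94.7.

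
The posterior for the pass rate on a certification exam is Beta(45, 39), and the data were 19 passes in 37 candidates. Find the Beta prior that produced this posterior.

Beta is conjugate to the binomial likelihood: posterior = Beta(α+s, β+f).
Subtract the data counts: 45−19=26, 39−18=21.

Beta(26, 21)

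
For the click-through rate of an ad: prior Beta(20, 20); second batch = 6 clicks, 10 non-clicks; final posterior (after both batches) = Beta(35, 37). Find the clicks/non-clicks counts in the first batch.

9 clicks and 7 non-clicks

Because Beta–binomial updating is additive in the counts, the combined data contributed (α_post−α_prior, β_post−β_prior) successes and failures.
Total across both batches: 35−20=15 clicks, 37−20=17 non-clicks.
Subtract the second batch: 15−6=9 clicks and 17−10=7 non-clicks.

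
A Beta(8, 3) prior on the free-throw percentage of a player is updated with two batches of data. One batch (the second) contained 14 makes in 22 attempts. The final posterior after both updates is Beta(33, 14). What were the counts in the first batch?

Sequential conjugate updates are equivalent to a single update on the pooled data, so total successes = posterior α − prior α and total failures = posterior β − prior β.
Total across both batches: 33−8=25 makes, 14−3=11 misses.
Subtract the second batch: 25−14=11 makes and 11−8=3 misses.

11 makes and 3 misses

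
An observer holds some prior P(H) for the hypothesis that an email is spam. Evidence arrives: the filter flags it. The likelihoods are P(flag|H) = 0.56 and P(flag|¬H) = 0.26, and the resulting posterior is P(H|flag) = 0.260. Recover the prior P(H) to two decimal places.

In odds form, posterior odds = prior odds × likelihood ratio, so prior odds = posterior odds ÷ LR.
Posterior odds = 0.260/(1−0.260) = 0.3514. LR = 0.56/0.26 = 2.1538.
Prior odds = 0.3514/2.1538 = 0.1632, so P(H) = 0.1632/(1+0.1632) ≈ 0.14.

P(H) = 0.14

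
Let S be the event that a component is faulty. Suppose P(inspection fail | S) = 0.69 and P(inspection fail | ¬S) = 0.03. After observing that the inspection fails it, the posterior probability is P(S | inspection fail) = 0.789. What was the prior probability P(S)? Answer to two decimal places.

P(S) = 0.14

Bayes' rule in odds form gives O(S|E) = O(S)·[P(E|S)/P(E|¬S)], hence O(S) = O(S|E)/LR.
Posterior odds = 0.789/(1−0.789) = 3.7393. LR = 0.69/0.03 = 23.0000.
Prior odds = 3.7393/23.0000 = 0.1626, so P(S) = 0.1626/(1+0.1626) ≈ 0.14.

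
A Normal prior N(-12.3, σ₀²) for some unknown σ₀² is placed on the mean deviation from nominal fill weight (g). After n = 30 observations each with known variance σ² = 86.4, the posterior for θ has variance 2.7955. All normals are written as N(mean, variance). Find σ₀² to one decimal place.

For the Normal–Normal model with known σ², precisions add: τ_n = τ₀ + n/σ².
So 1/σ₀² = 1/2.7955 − 30/86.4 = 0.357718 − 0.347222 = 0.010496.
Hence σ₀² = 1/0.010496 ≈ 95.3.

σ₀² = 95.3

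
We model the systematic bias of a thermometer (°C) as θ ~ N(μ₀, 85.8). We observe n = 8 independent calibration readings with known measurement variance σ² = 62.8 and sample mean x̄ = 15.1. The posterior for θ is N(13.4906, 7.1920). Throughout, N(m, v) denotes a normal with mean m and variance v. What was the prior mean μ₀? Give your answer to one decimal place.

μ₀ = -4.1

With known observation variance, the Normal–Normal posterior has precision τ_n = τ₀ + n/σ² and mean μ_n = (τ₀μ₀ + (n/σ²)x̄)/τ_n.
Here τ₀ = 1/85.8 = 0.011655 and τ_data = 8/62.8 = 0.127389, so τ_n = 0.139044.
Rearranging for μ₀: μ₀ = (μ_n·τ_n − τ_data·x̄)/τ₀ = (13.4906·0.139044 − 0.127389·15.1) / 0.011655 = -0.047787/0.011655 ≈ -4.1.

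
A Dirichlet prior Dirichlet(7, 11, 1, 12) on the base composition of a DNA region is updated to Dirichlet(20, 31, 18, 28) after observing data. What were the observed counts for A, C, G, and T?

counts (13, 20, 17, 16)

For a Dirichlet(α) prior with multinomial counts c, the posterior is Dirichlet(α + c) componentwise.
Counts are posterior − prior componentwise: 20−7=13, 31−11=20, 18−1=17, 28−12=16.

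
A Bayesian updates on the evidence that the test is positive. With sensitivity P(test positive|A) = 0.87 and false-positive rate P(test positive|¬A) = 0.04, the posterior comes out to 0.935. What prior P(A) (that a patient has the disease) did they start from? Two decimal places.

Bayes' rule in odds form gives O(A|E) = O(A)·[P(E|A)/P(E|¬A)], hence O(A) = O(A|E)/LR.
Posterior odds = 0.935/(1−0.935) = 14.3846. LR = 0.87/0.04 = 21.7500.
Prior odds = 14.3846/21.7500 = 0.6614, so P(A) = 0.6614/(1+0.6614) ≈ 0.40.

P(A) = 0.40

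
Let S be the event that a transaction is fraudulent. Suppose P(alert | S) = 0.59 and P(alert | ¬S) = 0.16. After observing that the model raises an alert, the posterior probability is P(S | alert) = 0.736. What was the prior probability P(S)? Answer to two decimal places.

In odds form, posterior odds = prior odds × likelihood ratio, so prior odds = posterior odds ÷ LR.
Posterior odds = 0.736/(1−0.736) = 2.7879. LR = 0.59/0.16 = 3.6875.
Prior odds = 2.7879/3.6875 = 0.7560, so P(S) = 0.7560/(1+0.7560) ≈ 0.43.

P(S) = 0.43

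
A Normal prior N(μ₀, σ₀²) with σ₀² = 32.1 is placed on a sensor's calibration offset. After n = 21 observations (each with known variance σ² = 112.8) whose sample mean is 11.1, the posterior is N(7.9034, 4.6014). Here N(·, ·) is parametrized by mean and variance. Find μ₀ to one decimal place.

The posterior mean is a precision-weighted average: μ_n = (τ₀μ₀ + τ_data·x̄)/(τ₀+τ_data), with τ₀=1/σ₀² and τ_data=n/σ².
Here τ₀ = 1/32.1 = 0.031153 and τ_data = 21/112.8 = 0.186170, so τ_n = 0.217323.
Rearranging for μ₀: μ₀ = (μ_n·τ_n − τ_data·x̄)/τ₀ = (7.9034·0.217323 − 0.186170·11.1) / 0.031153 = -0.348896/0.031153 ≈ -11.2.

μ₀ = -11.2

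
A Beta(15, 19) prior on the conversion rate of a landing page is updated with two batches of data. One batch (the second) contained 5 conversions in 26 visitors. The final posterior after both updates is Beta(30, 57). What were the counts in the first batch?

10 conversions and 17 bounces

Sequential conjugate updates are equivalent to a single update on the pooled data, so total successes = posterior α − prior α and total failures = posterior β − prior β.
Total across both batches: 30−15=15 conversions, 57−19=38 bounces.
Subtract the second batch: 15−5=10 conversions and 38−21=17 bounces.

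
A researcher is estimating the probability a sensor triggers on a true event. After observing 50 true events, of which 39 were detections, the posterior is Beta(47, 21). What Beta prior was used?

Beta is conjugate to the binomial likelihood: posterior = Beta(a+s, b+f).
Subtract the data counts: 47−39=8, 21−11=10.

Beta(8, 10)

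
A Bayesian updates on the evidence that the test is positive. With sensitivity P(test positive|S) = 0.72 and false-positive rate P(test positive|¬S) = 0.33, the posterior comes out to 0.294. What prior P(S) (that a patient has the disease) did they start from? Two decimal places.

Bayes' rule in odds form gives O(S|E) = O(S)·[P(E|S)/P(E|¬S)], hence O(S) = O(S|E)/LR.
Posterior odds = 0.294/(1−0.294) = 0.4164. LR = 0.72/0.33 = 2.1818.
Prior odds = 0.4164/2.1818 = 0.1909, so P(S) = 0.1909/(1+0.1909) ≈ 0.16.

P(S) = 0.16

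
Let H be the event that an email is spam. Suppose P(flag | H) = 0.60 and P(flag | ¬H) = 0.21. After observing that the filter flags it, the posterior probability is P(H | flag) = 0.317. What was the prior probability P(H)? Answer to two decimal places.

Bayes' rule in odds form gives O(H|E) = O(H)·[P(E|H)/P(E|¬H)], hence O(H) = O(H|E)/LR.
Posterior odds = 0.317/(1−0.317) = 0.4641. LR = 0.60/0.21 = 2.8571.
Prior odds = 0.4641/2.8571 = 0.1624, so P(H) = 0.1624/(1+0.1624) ≈ 0.14.

P(H) = 0.14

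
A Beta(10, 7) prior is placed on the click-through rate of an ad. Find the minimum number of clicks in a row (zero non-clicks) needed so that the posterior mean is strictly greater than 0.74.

After k clicks and 0 non-clicks the posterior is Beta(10+k, 7), with mean (10+k)/(10+7+k).
Set (10+k)/(17+k) > 0.74 and solve: k > (0.74·17 − 10)/(1 − 0.74) = 9.923.
The smallest integer exceeding 9.923 is 10, and checking k=10: (20)/(27) = 0.7407 > 0.74.

k = 10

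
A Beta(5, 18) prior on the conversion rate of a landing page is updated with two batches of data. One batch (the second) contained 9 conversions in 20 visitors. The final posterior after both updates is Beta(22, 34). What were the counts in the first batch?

Because Beta–binomial updating is additive in the counts, the combined data contributed (α_post−α_prior, β_post−β_prior) successes and failures.
Total across both batches: 22−5=17 conversions, 34−18=16 bounces.
Subtract the second batch: 17−9=8 conversions and 16−11=5 bounces.

8 conversions and 5 bounces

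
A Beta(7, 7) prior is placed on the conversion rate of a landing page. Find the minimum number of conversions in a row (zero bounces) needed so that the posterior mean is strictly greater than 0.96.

After k conversions and 0 bounces the posterior is Beta(7+k, 7), with mean (7+k)/(7+7+k).
Set (7+k)/(14+k) > 0.96 and solve: k > (0.96·14 − 7)/(1 − 0.96) = 161.000.
The smallest integer exceeding 161.000 is 162.

k = 162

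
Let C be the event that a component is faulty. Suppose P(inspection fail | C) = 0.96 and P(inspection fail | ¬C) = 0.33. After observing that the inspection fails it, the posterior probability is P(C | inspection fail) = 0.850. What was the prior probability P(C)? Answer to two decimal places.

Bayes' rule in odds form gives O(C|E) = O(C)·[P(E|C)/P(E|¬C)], hence O(C) = O(C|E)/LR.
Posterior odds = 0.850/(1−0.850) = 5.6667. LR = 0.96/0.33 = 2.9091.
Prior odds = 5.6667/2.9091 = 1.9479, so P(C) = 1.9479/(1+1.9479) ≈ 0.66.

P(C) = 0.66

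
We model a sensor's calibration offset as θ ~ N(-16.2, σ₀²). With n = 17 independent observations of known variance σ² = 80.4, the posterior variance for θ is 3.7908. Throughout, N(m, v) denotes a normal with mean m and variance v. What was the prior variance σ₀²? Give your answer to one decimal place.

σ₀² = 19.1

For the Normal–Normal model with known σ², precisions add: τ_n = τ₀ + n/σ².
So 1/σ₀² = 1/3.7908 − 17/80.4 = 0.263797 − 0.211443 = 0.052354.
Hence σ₀² = 1/0.052354 ≈ 19.1.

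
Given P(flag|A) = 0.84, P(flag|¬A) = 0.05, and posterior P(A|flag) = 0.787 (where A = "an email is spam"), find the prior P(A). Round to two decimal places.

P(A) = 0.18

In odds form, posterior odds = prior odds × likelihood ratio, so prior odds = posterior odds ÷ LR.
Posterior odds = 0.787/(1−0.787) = 3.6948. LR = 0.84/0.05 = 16.8000.
Prior odds = 3.6948/16.8000 = 0.2199, so P(A) = 0.2199/(1+0.2199) ≈ 0.18.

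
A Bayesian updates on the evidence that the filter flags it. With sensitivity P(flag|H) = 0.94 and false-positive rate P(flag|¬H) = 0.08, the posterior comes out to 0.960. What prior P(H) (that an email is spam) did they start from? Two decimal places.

In odds form, posterior odds = prior odds × likelihood ratio, so prior odds = posterior odds ÷ LR.
Posterior odds = 0.960/(1−0.960) = 24.0000. LR = 0.94/0.08 = 11.7500.
Prior odds = 24.0000/11.7500 = 2.0426, so P(H) = 2.0426/(1+2.0426) ≈ 0.67.

P(H) = 0.67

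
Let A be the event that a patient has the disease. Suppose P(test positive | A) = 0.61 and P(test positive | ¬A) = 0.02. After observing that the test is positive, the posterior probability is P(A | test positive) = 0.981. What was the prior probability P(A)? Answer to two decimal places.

In odds form, posterior odds = prior odds × likelihood ratio, so prior odds = posterior odds ÷ LR.
Posterior odds = 0.981/(1−0.981) = 51.6316. LR = 0.61/0.02 = 30.5000.
Prior odds = 51.6316/30.5000 = 1.6928, so P(A) = 1.6928/(1+1.6928) ≈ 0.63.

P(A) = 0.63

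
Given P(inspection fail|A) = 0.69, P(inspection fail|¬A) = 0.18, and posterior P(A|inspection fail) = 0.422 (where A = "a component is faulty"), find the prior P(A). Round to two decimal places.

P(A) = 0.16

Bayes' rule in odds form gives O(A|E) = O(A)·[P(E|A)/P(E|¬A)], hence O(A) = O(A|E)/LR.
Posterior odds = 0.422/(1−0.422) = 0.7301. LR = 0.69/0.18 = 3.8333.
Prior odds = 0.7301/3.8333 = 0.1905, so P(A) = 0.1905/(1+0.1905) ≈ 0.16.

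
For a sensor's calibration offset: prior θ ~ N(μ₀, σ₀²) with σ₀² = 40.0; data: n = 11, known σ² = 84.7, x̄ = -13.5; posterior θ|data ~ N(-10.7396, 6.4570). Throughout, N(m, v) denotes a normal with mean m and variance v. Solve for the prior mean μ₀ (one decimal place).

μ₀ = 3.6

With known observation variance, the Normal–Normal posterior has precision τ_n = τ₀ + n/σ² and mean μ_n = (τ₀μ₀ + (n/σ²)x̄)/τ_n.
Here τ₀ = 1/40.0 = 0.025000 and τ_data = 11/84.7 = 0.129870, so τ_n = 0.154870.
Rearranging for μ₀: μ₀ = (μ_n·τ_n − τ_data·x̄)/τ₀ = (-10.7396·0.154870 − 0.129870·-13.5) / 0.025000 = 0.090003/0.025000 ≈ 3.6.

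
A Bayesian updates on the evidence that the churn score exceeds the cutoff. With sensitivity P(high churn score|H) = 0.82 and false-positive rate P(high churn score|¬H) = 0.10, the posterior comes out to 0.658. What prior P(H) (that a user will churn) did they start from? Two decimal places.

P(H) = 0.19

Bayes' rule in odds form gives O(H|E) = O(H)·[P(E|H)/P(E|¬H)], hence O(H) = O(H|E)/LR.
Posterior odds = 0.658/(1−0.658) = 1.9240. LR = 0.82/0.10 = 8.2000.
Prior odds = 1.9240/8.2000 = 0.2346, so P(H) = 0.2346/(1+0.2346) ≈ 0.19.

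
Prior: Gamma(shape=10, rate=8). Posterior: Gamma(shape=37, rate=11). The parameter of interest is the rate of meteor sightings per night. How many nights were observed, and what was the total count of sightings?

A Gamma(α, β) prior (rate parametrization) on a Poisson rate with n observations summing to S gives posterior Gamma(α+S, β+n).
Matching: Σxᵢ = 37 − 10 = 27 and n = 11 − 8 = 3.

n = 3 nights with total 27 sightings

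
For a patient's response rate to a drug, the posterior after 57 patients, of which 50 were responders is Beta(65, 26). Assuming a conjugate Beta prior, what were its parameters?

Under Beta–binomial conjugacy the posterior parameters are (a+s, b+f).
Subtract the data counts: 65−50=15, 26−7=19.

Beta(15, 19)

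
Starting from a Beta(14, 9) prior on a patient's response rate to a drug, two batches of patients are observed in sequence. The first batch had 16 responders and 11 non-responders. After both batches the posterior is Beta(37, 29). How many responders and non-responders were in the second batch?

Sequential conjugate updates are equivalent to a single update on the pooled data, so total successes = posterior α − prior α and total failures = posterior β − prior β.
Total across both batches: 37−14=23 responders, 29−9=20 non-responders.
Subtract the first batch: 23−16=7 responders and 20−11=9 non-responders.

7 responders and 9 non-responders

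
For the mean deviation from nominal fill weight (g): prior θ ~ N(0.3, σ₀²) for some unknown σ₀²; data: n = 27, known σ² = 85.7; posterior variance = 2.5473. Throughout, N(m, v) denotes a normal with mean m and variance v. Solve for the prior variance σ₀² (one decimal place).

σ₀² = 12.9

Posterior precision equals prior precision plus data precision: 1/σ_n² = 1/σ₀² + n/σ².
So 1/σ₀² = 1/2.5473 − 27/85.7 = 0.392573 − 0.315053 = 0.077520.
Hence σ₀² = 1/0.077520 ≈ 12.9.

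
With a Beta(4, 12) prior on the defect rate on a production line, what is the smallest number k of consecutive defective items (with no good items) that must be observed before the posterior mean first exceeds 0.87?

k = 77

After k defective items and 0 good items the posterior is Beta(4+k, 12), with mean (4+k)/(4+12+k).
Set (4+k)/(16+k) > 0.87 and solve: k > (0.87·16 − 4)/(1 − 0.87) = 76.308.
The smallest integer exceeding 76.308 is 77.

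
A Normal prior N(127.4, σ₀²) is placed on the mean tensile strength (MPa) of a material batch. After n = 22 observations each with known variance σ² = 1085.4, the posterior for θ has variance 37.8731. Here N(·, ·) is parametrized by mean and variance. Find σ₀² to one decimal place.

For the Normal–Normal model with known σ², precisions add: τ_n = τ₀ + n/σ².
So 1/σ₀² = 1/37.8731 − 22/1085.4 = 0.026404 − 0.020269 = 0.006135.
Hence σ₀² = 1/0.006135 ≈ 163.0.

σ₀² = 163.0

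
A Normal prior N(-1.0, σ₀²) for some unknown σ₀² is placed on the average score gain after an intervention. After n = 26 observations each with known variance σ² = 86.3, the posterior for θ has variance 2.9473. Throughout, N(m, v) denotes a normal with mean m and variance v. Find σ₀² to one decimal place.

Posterior precision equals prior precision plus data precision: 1/σ_n² = 1/σ₀² + n/σ².
So 1/σ₀² = 1/2.9473 − 26/86.3 = 0.339294 − 0.301275 = 0.038019.
Hence σ₀² = 1/0.038019 ≈ 26.3.

σ₀² = 26.3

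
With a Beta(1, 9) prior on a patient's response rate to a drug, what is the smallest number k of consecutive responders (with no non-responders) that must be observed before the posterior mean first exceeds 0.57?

After k responders and 0 non-responders the posterior is Beta(1+k, 9), with mean (1+k)/(1+9+k).
Set (1+k)/(10+k) > 0.57 and solve: k > (0.57·10 − 1)/(1 − 0.57) = 10.930.
The smallest integer exceeding 10.930 is 11, and checking k=11: (12)/(21) = 0.5714 > 0.57.

k = 11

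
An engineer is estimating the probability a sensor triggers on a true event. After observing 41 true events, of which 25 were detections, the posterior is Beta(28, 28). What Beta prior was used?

Beta(3, 12)

A Beta(a, b) prior with s successes and f failures in binomial data gives a Beta(a+s, b+f) posterior.
So a = 28 − 25 = 3 and b = 28 − 16 = 12.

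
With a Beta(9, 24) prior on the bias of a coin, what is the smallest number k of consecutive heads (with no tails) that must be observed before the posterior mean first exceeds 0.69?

k = 45

After k heads and 0 tails the posterior is Beta(9+k, 24), with mean (9+k)/(9+24+k).
Set (9+k)/(33+k) > 0.69 and solve: k > (0.69·33 − 9)/(1 − 0.69) = 44.419.
The smallest integer exceeding 44.419 is 45.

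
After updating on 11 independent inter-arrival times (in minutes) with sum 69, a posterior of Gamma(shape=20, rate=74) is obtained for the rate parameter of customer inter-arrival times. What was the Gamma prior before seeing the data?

Gamma–exponential conjugacy: posterior shape = α + n, posterior rate = β + Σtᵢ.
So α = 20 − 11 = 9 and β = 74 − 69 = 5.

Gamma(shape=9, rate=5)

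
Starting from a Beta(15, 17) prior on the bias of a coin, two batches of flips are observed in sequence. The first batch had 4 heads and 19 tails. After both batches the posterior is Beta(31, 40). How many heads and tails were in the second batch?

Because Beta–binomial updating is additive in the counts, the combined data contributed (α_post−α_prior, β_post−β_prior) successes and failures.
Total across both batches: 31−15=16 heads, 40−17=23 tails.
Subtract the first batch: 16−4=12 heads and 23−19=4 tails.

12 heads and 4 tails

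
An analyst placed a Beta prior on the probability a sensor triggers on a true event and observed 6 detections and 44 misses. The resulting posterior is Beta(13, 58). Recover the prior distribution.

Under Beta–binomial conjugacy the posterior parameters are (α+s, β+f).
Subtract the data counts: 13−6=7, 58−44=14.

Beta(7, 14)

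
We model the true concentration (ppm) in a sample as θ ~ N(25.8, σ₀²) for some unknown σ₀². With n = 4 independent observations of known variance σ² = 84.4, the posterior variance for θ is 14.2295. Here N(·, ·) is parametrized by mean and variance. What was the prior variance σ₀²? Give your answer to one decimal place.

σ₀² = 43.7

For the Normal–Normal model with known σ², precisions add: τ_n = τ₀ + n/σ².
So 1/σ₀² = 1/14.2295 − 4/84.4 = 0.070277 − 0.047393 = 0.022884.
Hence σ₀² = 1/0.022884 ≈ 43.7.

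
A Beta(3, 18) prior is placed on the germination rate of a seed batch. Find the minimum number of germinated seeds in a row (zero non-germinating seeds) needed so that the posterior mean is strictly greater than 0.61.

After k germinated seeds and 0 non-germinating seeds the posterior is Beta(3+k, 18), with mean (3+k)/(3+18+k).
Set (3+k)/(21+k) > 0.61 and solve: k > (0.61·21 − 3)/(1 − 0.61) = 25.154.
The smallest integer exceeding 25.154 is 26.

k = 26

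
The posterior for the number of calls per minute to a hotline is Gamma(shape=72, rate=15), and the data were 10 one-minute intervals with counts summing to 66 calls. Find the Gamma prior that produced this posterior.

Gamma(shape=6, rate=5)

A Gamma(α, β) prior (rate parametrization) on a Poisson rate with n observations summing to S gives posterior Gamma(α+S, β+n).
So α = 72 − 66 = 6 and β = 15 − 10 = 5.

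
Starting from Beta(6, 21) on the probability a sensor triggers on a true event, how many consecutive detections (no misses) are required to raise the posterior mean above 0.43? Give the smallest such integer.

k = 10

After k detections and 0 misses the posterior is Beta(6+k, 21), with mean (6+k)/(6+21+k).
Set (6+k)/(27+k) > 0.43 and solve: k > (0.43·27 − 6)/(1 − 0.43) = 9.842.
The smallest integer exceeding 9.842 is 10.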